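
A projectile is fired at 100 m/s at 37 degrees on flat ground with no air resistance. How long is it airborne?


T = 2*v0*sin(theta)/g = 2*100*sin(37°)/9.81 = 12.27 s

12.27 s


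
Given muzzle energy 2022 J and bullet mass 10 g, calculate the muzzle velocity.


v = sqrt(2*E/m) = sqrt(2*2022/0.01) = 635.9 m/s

635.9 m/s


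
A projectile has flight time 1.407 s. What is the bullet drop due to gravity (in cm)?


drop = 0.5*g*t^2 = 0.5*9.81*1.407^2 = 9.71018 m ≈ 971 cm

971 cm


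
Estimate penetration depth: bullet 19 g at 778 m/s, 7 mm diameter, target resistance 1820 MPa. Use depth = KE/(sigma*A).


A = pi*(d/2)^2 = pi*(7/2)^2 = 38.4845 mm^2
E = 0.5*m*v^2 = 0.5*0.019*778^2 = 5750.2 J
depth = E/(sigma*A) = 5750.2 J / (1820 MPa * 38.4845 mm^2) = 5750.2/(1820 * 38.4845) m = 0.0820967 m ≈ 82.1 mm

82.1 mm


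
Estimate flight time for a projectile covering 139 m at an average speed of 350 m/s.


t = d/v = 139/350 = 0.3971 s

0.3971 s


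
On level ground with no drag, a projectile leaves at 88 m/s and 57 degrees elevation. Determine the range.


R = v0^2 * sin(2*theta) / g = 88^2 * sin(2*57°) / 9.81 = 721.2 m

721.2 m


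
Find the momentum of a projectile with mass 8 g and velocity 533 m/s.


p = m*v = 0.008*533 = 4.264 kg·m/s

4.264 kg·m/s


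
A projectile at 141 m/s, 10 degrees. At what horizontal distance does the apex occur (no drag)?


R = v0^2*sin(2*theta)/g = 141^2*sin(2*10°)/9.81 = 693.14 m
apex_dist = R/2 = 693.14/2 = 346.6 m

346.6 m


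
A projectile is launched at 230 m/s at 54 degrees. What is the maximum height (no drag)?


H = (v0*sin(theta))^2 / (2g) = (230*sin(54°))^2 / (2*9.81) = 1765 m

1765 m


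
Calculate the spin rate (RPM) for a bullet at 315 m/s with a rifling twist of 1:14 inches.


twist_m = 14*0.0254 = 0.3556 m
spin = v/twist = 315/0.3556 = 885.8268 rev/s
RPM = spin*60 = 885.8268*60 ≈ 53150 RPM

53150 RPM


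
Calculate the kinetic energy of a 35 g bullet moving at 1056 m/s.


E = 0.5*m*v^2 = 0.5*0.035*1056^2 = 19515 J

19515 J


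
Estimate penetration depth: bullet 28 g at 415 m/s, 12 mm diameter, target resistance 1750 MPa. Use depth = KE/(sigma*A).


A = pi*(d/2)^2 = pi*(12/2)^2 = 113.097 mm^2
E = 0.5*m*v^2 = 0.5*0.028*415^2 = 2411.15 J
depth = E/(sigma*A) = 2411.15 J / (1750 MPa * 113.097 mm^2) = 2411.15/(1750 * 113.097) m = 0.0121824 m ≈ 12.18 mm

12.18 mm


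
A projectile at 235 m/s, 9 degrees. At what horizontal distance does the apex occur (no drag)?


R = v0^2*sin(2*theta)/g = 235^2*sin(2*9°)/9.81 = 1739.6 m
apex_dist = R/2 = 1739.6/2 = 869.8 m

869.8 m


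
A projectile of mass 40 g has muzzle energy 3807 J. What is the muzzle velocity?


v = sqrt(2*E/m) = sqrt(2*3807/0.04) = 436.3 m/s

436.3 m/s


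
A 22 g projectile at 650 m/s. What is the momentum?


p = m*v = 0.022*650 = 14.3 kg·m/s

14.3 kg·m/s


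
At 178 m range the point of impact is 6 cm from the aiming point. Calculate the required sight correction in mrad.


1 mrad subtends 1 cm per 10 m of range, so adj = error_cm / (dist_m / 10) = 6 / (178/10) = 0.3371 mrad

0.3371 mrad


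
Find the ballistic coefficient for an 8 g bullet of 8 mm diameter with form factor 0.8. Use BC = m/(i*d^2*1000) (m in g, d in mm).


BC = m/(i*d^2*1000) = 8/(0.8 * 8^2 * 1000) = 0.0001563

0.0001563


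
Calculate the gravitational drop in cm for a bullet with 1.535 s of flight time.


drop = 0.5*g*t^2 = 0.5*9.81*1.535^2 = 11.5573 m ≈ 1156 cm

1156 cm


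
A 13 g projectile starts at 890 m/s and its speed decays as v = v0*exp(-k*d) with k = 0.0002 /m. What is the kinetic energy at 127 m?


v = v0*exp(-k*d) = 890*exp(-0.0002*127) = 867.679 m/s
E = 0.5*m*v^2 = 0.5*0.013*867.679^2 = 4894 J

4894 J


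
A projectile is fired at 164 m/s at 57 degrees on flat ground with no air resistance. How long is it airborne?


T = 2*v0*sin(theta)/g = 2*164*sin(57°)/9.81 = 28.04 s

28.04 s


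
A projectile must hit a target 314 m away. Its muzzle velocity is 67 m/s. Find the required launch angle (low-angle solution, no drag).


sin(2*theta) = R*g/v0^2 = 314*9.81/67^2 = 0.686197, theta = arcsin(0.686197)/2 = 21.66°

21.66 degrees


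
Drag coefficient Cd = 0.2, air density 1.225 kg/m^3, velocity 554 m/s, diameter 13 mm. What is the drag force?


A = pi*(d/2)^2 = pi*(13/2000)^2 = 1.32732e-04 m^2
Fd = 0.5*Cd*rho*A*v^2 = 0.5*0.2*1.225*1.32732e-04*554^2 = 4.99 N

4.99 N


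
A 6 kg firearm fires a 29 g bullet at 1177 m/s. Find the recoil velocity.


v_recoil = m_p * v_p / m_gun = 0.029 * 1177 / 6 = 5.689 m/s

5.689 m/s


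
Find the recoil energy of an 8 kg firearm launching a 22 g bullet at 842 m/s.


v_r = m_p*v_p/m_gun = 0.022*842/8 = 2.3155 m/s, E_r = 0.5*m_gun*v_r^2 = 0.5*8*2.3155^2 = 21.45 J

21.45 J


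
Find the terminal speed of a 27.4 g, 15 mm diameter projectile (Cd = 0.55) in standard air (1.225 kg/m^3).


A = pi*(d/2)^2 = pi*(15/2000)^2 = 1.76715e-04 m^2
vt = sqrt(2mg/(Cd*rho*A)) = sqrt(2*0.0274*9.81/(0.55 * 1.225 * 1.76715e-04)) = 67.2 m/s

67.2 m/s


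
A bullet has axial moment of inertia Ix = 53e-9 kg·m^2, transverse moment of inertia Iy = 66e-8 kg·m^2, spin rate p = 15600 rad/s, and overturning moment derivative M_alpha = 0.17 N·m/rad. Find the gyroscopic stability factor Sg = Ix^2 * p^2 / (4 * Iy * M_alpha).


Sg = Ix^2 * p^2 / (4 * Iy * M_alpha) = (53e-9)^2 * 15600^2 / (4 * 66e-8 * 0.17) = 1.523

1.523


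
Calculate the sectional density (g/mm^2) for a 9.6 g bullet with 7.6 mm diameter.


SD = m/d^2 = 9.6/7.6^2 = 0.1662 g/mm^2

0.1662 g/mm^2


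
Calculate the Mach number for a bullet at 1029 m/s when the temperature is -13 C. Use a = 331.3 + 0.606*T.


a = 331.3 + 0.606*(-13) = 323.422 m/s
M = v/a = 1029/323.422 = 3.182

3.182


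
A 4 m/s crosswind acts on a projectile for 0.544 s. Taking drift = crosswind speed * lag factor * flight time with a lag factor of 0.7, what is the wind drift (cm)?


drift = v_wind * lag * t = 4 * 0.7 * 0.544 = 1.5232 m ≈ 152.3 cm

152.3 cm


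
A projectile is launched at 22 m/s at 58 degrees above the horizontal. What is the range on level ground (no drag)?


R = v0^2 * sin(2*theta) / g = 22^2 * sin(2*58°) / 9.81 = 44.34 m

44.34 m


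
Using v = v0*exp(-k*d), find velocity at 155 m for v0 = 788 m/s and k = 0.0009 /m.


v = v0*exp(-k*d) = 788*exp(-0.0009*155) = 685.4 m/s

685.4 m/s


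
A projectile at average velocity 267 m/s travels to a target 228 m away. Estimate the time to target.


t = d/v = 228/267 = 0.8539 s

0.8539 s


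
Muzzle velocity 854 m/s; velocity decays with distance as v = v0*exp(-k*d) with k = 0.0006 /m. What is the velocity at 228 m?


v = v0*exp(-k*d) = 854*exp(-0.0006*228) = 744.8 m/s

744.8 m/s


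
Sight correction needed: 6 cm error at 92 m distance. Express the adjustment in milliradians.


1 mrad subtends 1 cm per 10 m of range, so adj = error_cm / (dist_m / 10) = 6 / (92/10) = 0.6522 mrad

0.6522 mrad


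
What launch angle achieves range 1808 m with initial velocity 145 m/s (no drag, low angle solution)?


sin(2*theta) = R*g/v0^2 = 1808*9.81/145^2 = 0.84359, theta = arcsin(0.84359)/2 = 28.76°

28.76 degrees


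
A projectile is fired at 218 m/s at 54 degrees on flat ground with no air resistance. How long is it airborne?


T = 2*v0*sin(theta)/g = 2*218*sin(54°)/9.81 = 35.96 s

35.96 s


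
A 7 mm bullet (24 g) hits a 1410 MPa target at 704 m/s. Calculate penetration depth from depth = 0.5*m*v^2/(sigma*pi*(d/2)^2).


A = pi*(d/2)^2 = pi*(7/2)^2 = 38.4845 mm^2
E = 0.5*m*v^2 = 0.5*0.024*704^2 = 5947.39 J
depth = E/(sigma*A) = 5947.39 J / (1410 MPa * 38.4845 mm^2) = 5947.39/(1410 * 38.4845) m = 0.109603 m ≈ 109.6 mm

109.6 mm


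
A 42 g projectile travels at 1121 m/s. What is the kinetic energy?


E = 0.5*m*v^2 = 0.5*0.042*1121^2 = 26389 J

26389 J


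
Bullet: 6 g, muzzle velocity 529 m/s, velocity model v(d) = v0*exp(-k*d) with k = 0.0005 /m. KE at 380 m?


v = v0*exp(-k*d) = 529*exp(-0.0005*380) = 437.461 m/s
E = 0.5*m*v^2 = 0.5*0.006*437.461^2 = 574.1 J

574.1 J


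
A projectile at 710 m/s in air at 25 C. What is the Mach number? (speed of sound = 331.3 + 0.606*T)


a = 331.3 + 0.606*(25) = 346.45 m/s
M = v/a = 710/346.45 = 2.049

2.049


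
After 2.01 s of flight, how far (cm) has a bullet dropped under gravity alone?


drop = 0.5*g*t^2 = 0.5*9.81*2.01^2 = 19.8167 m ≈ 1982 cm

1982 cm


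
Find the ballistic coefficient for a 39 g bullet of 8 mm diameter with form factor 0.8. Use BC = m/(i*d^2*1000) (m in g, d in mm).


BC = m/(i*d^2*1000) = 39/(0.8 * 8^2 * 1000) = 0.0007617

0.0007617


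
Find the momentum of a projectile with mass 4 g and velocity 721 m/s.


p = m*v = 0.004*721 = 2.884 kg·m/s

2.884 kg·m/s


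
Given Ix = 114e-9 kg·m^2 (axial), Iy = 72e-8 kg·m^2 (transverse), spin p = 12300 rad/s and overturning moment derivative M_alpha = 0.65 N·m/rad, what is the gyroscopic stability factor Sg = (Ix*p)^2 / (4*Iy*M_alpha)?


Sg = Ix^2 * p^2 / (4 * Iy * M_alpha) = (114e-9)^2 * 12300^2 / (4 * 72e-8 * 0.65) = 1.05

1.05


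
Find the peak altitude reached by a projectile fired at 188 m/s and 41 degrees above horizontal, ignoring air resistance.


H = (v0*sin(theta))^2 / (2g) = (188*sin(41°))^2 / (2*9.81) = 775.4 m

775.4 m


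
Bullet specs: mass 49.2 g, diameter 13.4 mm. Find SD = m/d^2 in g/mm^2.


SD = m/d^2 = 49.2/13.4^2 = 0.274 g/mm^2

0.274 g/mm^2


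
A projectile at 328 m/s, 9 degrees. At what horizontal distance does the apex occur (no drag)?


R = v0^2*sin(2*theta)/g = 328^2*sin(2*9°)/9.81 = 3388.92 m
apex_dist = R/2 = 3388.92/2 = 1694 m

1694 m


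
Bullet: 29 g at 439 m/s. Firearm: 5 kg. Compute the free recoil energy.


v_r = m_p*v_p/m_gun = 0.029*439/5 = 2.5462 m/s, E_r = 0.5*m_gun*v_r^2 = 0.5*5*2.5462^2 = 16.21 J

16.21 J


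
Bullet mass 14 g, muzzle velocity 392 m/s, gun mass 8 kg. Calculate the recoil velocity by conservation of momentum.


v_recoil = m_p * v_p / m_gun = 0.014 * 392 / 8 = 0.686 m/s

0.686 m/s


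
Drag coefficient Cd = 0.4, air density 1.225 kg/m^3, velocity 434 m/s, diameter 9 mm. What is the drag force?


A = pi*(d/2)^2 = pi*(9/2000)^2 = 6.36173e-05 m^2
Fd = 0.5*Cd*rho*A*v^2 = 0.5*0.4*1.225*6.36173e-05*434^2 = 2.936 N

2.936 N


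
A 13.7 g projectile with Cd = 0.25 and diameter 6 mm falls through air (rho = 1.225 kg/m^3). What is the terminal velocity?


A = pi*(d/2)^2 = pi*(6/2000)^2 = 2.82743e-05 m^2
vt = sqrt(2mg/(Cd*rho*A)) = sqrt(2*0.0137*9.81/(0.25 * 1.225 * 2.82743e-05)) = 176.2 m/s

176.2 m/s


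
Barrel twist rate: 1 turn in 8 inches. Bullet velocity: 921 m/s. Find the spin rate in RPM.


twist_m = 8*0.0254 = 0.2032 m
spin = v/twist = 921/0.2032 = 4532.48 rev/s
RPM = spin*60 = 4532.48*60 ≈ 271949 RPM

271949 RPM


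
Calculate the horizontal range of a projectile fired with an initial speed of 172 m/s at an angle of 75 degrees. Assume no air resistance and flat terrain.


R = v0^2 * sin(2*theta) / g = 172^2 * sin(2*75°) / 9.81 = 1508 m

1508 m


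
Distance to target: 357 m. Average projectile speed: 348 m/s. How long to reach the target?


t = d/v = 357/348 = 1.026 s

1.026 s


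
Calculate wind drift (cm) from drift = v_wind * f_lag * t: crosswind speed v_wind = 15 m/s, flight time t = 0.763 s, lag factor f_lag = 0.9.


drift = v_wind * lag * t = 15 * 0.9 * 0.763 = 10.3005 m ≈ 1030 cm

1030 cm


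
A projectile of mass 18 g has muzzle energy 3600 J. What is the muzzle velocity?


v = sqrt(2*E/m) = sqrt(2*3600/0.018) = 632.5 m/s

632.5 m/s


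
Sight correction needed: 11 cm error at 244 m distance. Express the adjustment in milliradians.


1 mrad subtends 1 cm per 10 m of range, so adj = error_cm / (dist_m / 10) = 11 / (244/10) = 0.4508 mrad

0.4508 mrad


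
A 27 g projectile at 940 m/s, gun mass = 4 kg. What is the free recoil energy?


v_r = m_p*v_p/m_gun = 0.027*940/4 = 6.345 m/s, E_r = 0.5*m_gun*v_r^2 = 0.5*4*6.345^2 = 80.52 J

80.52 J


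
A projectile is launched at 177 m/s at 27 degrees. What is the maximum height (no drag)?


H = (v0*sin(theta))^2 / (2g) = (177*sin(27°))^2 / (2*9.81) = 329.1 m

329.1 m


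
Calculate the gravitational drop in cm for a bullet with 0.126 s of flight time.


drop = 0.5*g*t^2 = 0.5*9.81*0.126^2 = 0.0778718 m ≈ 7.787 cm

7.787 cm


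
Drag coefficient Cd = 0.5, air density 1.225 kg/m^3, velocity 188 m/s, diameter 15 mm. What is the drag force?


A = pi*(d/2)^2 = pi*(15/2000)^2 = 1.76715e-04 m^2
Fd = 0.5*Cd*rho*A*v^2 = 0.5*0.5*1.225*1.76715e-04*188^2 = 1.913 N

1.913 N


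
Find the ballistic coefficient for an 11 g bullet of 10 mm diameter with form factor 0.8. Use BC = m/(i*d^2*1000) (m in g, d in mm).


BC = m/(i*d^2*1000) = 11/(0.8 * 10^2 * 1000) = 0.0001375

0.0001375


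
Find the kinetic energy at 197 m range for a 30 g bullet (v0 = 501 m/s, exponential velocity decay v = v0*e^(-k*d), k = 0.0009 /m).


v = v0*exp(-k*d) = 501*exp(-0.0009*197) = 419.602 m/s
E = 0.5*m*v^2 = 0.5*0.03*419.602^2 = 2641 J

2641 J


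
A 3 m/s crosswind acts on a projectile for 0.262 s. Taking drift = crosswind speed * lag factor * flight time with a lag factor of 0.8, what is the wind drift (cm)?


drift = v_wind * lag * t = 3 * 0.8 * 0.262 = 0.6288 m ≈ 62.88 cm

62.88 cm


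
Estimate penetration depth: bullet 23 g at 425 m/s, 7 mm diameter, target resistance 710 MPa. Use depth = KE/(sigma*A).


A = pi*(d/2)^2 = pi*(7/2)^2 = 38.4845 mm^2
E = 0.5*m*v^2 = 0.5*0.023*425^2 = 2077.19 J
depth = E/(sigma*A) = 2077.19 J / (710 MPa * 38.4845 mm^2) = 2077.19/(710 * 38.4845) m = 0.0760206 m ≈ 76.02 mm

76.02 mm


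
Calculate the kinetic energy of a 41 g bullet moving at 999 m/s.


E = 0.5*m*v^2 = 0.5*0.041*999^2 = 20459 J

20459 J


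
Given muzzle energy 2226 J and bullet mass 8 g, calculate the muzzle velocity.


v = sqrt(2*E/m) = sqrt(2*2226/0.008) = 746 m/s

746 m/s


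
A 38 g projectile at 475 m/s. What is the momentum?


p = m*v = 0.038*475 = 18.05 kg·m/s

18.05 kg·m/s


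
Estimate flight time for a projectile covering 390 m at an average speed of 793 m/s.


t = d/v = 390/793 = 0.4918 s

0.4918 s


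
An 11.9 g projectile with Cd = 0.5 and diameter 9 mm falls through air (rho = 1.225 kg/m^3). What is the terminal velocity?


A = pi*(d/2)^2 = pi*(9/2000)^2 = 6.36173e-05 m^2
vt = sqrt(2mg/(Cd*rho*A)) = sqrt(2*0.0119*9.81/(0.5 * 1.225 * 6.36173e-05)) = 77.41 m/s

77.41 m/s


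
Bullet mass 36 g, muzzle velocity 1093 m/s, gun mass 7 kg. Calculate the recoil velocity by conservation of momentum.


v_recoil = m_p * v_p / m_gun = 0.036 * 1093 / 7 = 5.621 m/s

5.621 m/s


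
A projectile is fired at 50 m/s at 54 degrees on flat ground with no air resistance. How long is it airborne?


T = 2*v0*sin(theta)/g = 2*50*sin(54°)/9.81 = 8.247 s

8.247 s


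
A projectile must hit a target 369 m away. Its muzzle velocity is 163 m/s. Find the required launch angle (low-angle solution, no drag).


sin(2*theta) = R*g/v0^2 = 369*9.81/163^2 = 0.136245, theta = arcsin(0.136245)/2 = 3.915°

3.915 degrees


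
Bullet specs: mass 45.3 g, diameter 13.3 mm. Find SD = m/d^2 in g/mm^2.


SD = m/d^2 = 45.3/13.3^2 = 0.2561 g/mm^2

0.2561 g/mm^2


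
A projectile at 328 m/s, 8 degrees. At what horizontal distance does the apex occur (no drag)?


R = v0^2*sin(2*theta)/g = 328^2*sin(2*8°)/9.81 = 3022.85 m
apex_dist = R/2 = 3022.85/2 = 1511 m

1511 m


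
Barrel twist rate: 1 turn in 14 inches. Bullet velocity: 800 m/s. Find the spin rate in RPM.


twist_m = 14*0.0254 = 0.3556 m
spin = v/twist = 800/0.3556 = 2249.719 rev/s
RPM = spin*60 = 2249.719*60 ≈ 134983 RPM

134983 RPM


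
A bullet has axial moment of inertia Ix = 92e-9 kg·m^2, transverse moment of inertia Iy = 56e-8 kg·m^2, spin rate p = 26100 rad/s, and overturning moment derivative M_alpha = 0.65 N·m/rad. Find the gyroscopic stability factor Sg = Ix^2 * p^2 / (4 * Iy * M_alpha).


Sg = Ix^2 * p^2 / (4 * Iy * M_alpha) = (92e-9)^2 * 26100^2 / (4 * 56e-8 * 0.65) = 3.96

3.96


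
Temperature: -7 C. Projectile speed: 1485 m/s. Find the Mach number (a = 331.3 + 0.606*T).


a = 331.3 + 0.606*(-7) = 327.058 m/s
M = v/a = 1485/327.058 = 4.54

4.54


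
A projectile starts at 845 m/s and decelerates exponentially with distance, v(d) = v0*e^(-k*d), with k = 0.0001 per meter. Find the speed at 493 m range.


v = v0*exp(-k*d) = 845*exp(-0.0001*493) = 804.4 m/s

804.4 m/s


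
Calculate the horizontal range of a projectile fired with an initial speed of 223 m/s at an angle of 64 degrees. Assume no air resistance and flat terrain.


R = v0^2 * sin(2*theta) / g = 223^2 * sin(2*64°) / 9.81 = 3995 m

3995 m


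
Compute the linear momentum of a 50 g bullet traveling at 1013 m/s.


p = m*v = 0.05*1013 = 50.65 kg·m/s

50.65 kg·m/s


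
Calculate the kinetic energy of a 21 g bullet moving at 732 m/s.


E = 0.5*m*v^2 = 0.5*0.021*732^2 = 5626 J

5626 J


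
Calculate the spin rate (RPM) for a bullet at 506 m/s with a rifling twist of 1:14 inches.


twist_m = 14*0.0254 = 0.3556 m
spin = v/twist = 506/0.3556 = 1422.947 rev/s
RPM = spin*60 = 1422.947*60 ≈ 85377 RPM

85377 RPM


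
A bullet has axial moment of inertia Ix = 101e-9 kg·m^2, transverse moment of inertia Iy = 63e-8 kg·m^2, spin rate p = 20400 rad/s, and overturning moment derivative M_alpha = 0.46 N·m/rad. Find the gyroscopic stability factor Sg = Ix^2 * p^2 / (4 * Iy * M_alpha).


Sg = Ix^2 * p^2 / (4 * Iy * M_alpha) = (101e-9)^2 * 20400^2 / (4 * 63e-8 * 0.46) = 3.662

3.662


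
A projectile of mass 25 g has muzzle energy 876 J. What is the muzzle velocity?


v = sqrt(2*E/m) = sqrt(2*876/0.025) = 264.7 m/s

264.7 m/s


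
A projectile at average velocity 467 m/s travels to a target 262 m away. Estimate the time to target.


t = d/v = 262/467 = 0.561 s

0.561 s


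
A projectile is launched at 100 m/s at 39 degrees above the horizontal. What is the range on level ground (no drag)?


R = v0^2 * sin(2*theta) / g = 100^2 * sin(2*39°) / 9.81 = 997.1 m

997.1 m


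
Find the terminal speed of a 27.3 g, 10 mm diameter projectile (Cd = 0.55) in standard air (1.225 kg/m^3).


A = pi*(d/2)^2 = pi*(10/2000)^2 = 7.85398e-05 m^2
vt = sqrt(2mg/(Cd*rho*A)) = sqrt(2*0.0273*9.81/(0.55 * 1.225 * 7.85398e-05)) = 100.6 m/s

100.6 m/s


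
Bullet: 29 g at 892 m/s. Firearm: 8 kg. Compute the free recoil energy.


v_r = m_p*v_p/m_gun = 0.029*892/8 = 3.2335 m/s, E_r = 0.5*m_gun*v_r^2 = 0.5*8*3.2335^2 = 41.82 J

41.82 J


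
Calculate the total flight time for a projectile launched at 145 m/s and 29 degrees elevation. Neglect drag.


T = 2*v0*sin(theta)/g = 2*145*sin(29°)/9.81 = 14.33 s

14.33 s


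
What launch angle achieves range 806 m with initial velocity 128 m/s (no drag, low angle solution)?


sin(2*theta) = R*g/v0^2 = 806*9.81/128^2 = 0.482596, theta = arcsin(0.482596)/2 = 14.43°

14.43 degrees


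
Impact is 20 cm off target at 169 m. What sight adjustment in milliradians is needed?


1 mrad subtends 1 cm per 10 m of range, so adj = error_cm / (dist_m / 10) = 20 / (169/10) = 1.183 mrad

1.183 mrad


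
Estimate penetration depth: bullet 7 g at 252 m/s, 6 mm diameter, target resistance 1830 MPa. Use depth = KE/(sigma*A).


A = pi*(d/2)^2 = pi*(6/2)^2 = 28.2743 mm^2
E = 0.5*m*v^2 = 0.5*0.007*252^2 = 222.264 J
depth = E/(sigma*A) = 222.264 J / (1830 MPa * 28.2743 mm^2) = 222.264/(1830 * 28.2743) m = 0.00429562 m ≈ 4.296 mm

4.296 mm


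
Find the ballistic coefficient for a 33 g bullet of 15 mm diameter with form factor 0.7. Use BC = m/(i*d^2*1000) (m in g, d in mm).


BC = m/(i*d^2*1000) = 33/(0.7 * 15^2 * 1000) = 0.0002095

0.0002095


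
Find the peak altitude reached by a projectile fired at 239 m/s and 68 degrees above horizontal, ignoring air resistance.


H = (v0*sin(theta))^2 / (2g) = (239*sin(68°))^2 / (2*9.81) = 2503 m

2503 m


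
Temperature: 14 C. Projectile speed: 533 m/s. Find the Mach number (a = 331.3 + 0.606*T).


a = 331.3 + 0.606*(14) = 339.784 m/s
M = v/a = 533/339.784 = 1.569

1.569


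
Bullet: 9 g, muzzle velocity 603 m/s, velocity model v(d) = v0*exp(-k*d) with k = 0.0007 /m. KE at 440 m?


v = v0*exp(-k*d) = 603*exp(-0.0007*440) = 443.154 m/s
E = 0.5*m*v^2 = 0.5*0.009*443.154^2 = 883.7 J

883.7 J


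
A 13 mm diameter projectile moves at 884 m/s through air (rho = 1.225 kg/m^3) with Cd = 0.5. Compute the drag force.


A = pi*(d/2)^2 = pi*(13/2000)^2 = 1.32732e-04 m^2
Fd = 0.5*Cd*rho*A*v^2 = 0.5*0.5*1.225*1.32732e-04*884^2 = 31.77 N

31.77 N


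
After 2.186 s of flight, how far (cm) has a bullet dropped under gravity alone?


drop = 0.5*g*t^2 = 0.5*9.81*2.186^2 = 23.439 m ≈ 2344 cm

2344 cm


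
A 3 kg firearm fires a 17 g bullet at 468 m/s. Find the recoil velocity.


v_recoil = m_p * v_p / m_gun = 0.017 * 468 / 3 = 2.652 m/s

2.652 m/s


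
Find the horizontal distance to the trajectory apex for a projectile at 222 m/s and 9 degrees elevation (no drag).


R = v0^2*sin(2*theta)/g = 222^2*sin(2*9°)/9.81 = 1552.46 m
apex_dist = R/2 = 1552.46/2 = 776.2 m

776.2 m


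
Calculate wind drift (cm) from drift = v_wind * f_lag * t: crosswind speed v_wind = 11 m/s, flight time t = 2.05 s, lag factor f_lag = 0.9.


drift = v_wind * lag * t = 11 * 0.9 * 2.05 = 20.295 m ≈ 2029 cm

2029 cm


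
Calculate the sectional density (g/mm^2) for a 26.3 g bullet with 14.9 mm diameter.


SD = m/d^2 = 26.3/14.9^2 = 0.1185 g/mm^2

0.1185 g/mm^2


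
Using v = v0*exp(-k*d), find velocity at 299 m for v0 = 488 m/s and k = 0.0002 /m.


v = v0*exp(-k*d) = 488*exp(-0.0002*299) = 459.7 m/s

459.7 m/s


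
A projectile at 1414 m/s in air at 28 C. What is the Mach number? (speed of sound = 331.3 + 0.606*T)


a = 331.3 + 0.606*(28) = 348.268 m/s
M = v/a = 1414/348.268 = 4.06

4.06


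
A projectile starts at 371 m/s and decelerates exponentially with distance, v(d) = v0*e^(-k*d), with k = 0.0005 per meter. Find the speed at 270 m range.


v = v0*exp(-k*d) = 371*exp(-0.0005*270) = 324.1 m/s

324.1 m/s


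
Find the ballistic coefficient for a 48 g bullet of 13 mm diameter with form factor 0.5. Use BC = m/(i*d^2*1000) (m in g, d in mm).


BC = m/(i*d^2*1000) = 48/(0.5 * 13^2 * 1000) = 0.000568

0.000568


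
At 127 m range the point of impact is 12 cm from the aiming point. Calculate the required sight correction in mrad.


1 mrad subtends 1 cm per 10 m of range, so adj = error_cm / (dist_m / 10) = 12 / (127/10) = 0.9449 mrad

0.9449 mrad


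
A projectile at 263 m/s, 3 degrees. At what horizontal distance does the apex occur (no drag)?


R = v0^2*sin(2*theta)/g = 263^2*sin(2*3°)/9.81 = 737.016 m
apex_dist = R/2 = 737.016/2 = 368.5 m

368.5 m


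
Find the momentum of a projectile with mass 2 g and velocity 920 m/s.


p = m*v = 0.002*920 = 1.84 kg·m/s

1.84 kg·m/s


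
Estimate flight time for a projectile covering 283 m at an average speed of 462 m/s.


t = d/v = 283/462 = 0.6126 s

0.6126 s


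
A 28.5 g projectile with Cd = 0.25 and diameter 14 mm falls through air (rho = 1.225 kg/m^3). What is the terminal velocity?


A = pi*(d/2)^2 = pi*(14/2000)^2 = 1.53938e-04 m^2
vt = sqrt(2mg/(Cd*rho*A)) = sqrt(2*0.0285*9.81/(0.25 * 1.225 * 1.53938e-04)) = 108.9 m/s

108.9 m/s


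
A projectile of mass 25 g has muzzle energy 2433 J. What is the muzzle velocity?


v = sqrt(2*E/m) = sqrt(2*2433/0.025) = 441.2 m/s

441.2 m/s


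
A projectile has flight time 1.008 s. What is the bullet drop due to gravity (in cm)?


drop = 0.5*g*t^2 = 0.5*9.81*1.008^2 = 4.98379 m ≈ 498.4 cm

498.4 cm


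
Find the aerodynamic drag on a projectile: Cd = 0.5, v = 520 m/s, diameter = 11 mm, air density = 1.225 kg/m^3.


A = pi*(d/2)^2 = pi*(11/2000)^2 = 9.50332e-05 m^2
Fd = 0.5*Cd*rho*A*v^2 = 0.5*0.5*1.225*9.50332e-05*520^2 = 7.87 N

7.87 N


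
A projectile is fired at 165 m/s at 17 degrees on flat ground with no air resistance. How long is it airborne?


T = 2*v0*sin(theta)/g = 2*165*sin(17°)/9.81 = 9.835 s

9.835 s


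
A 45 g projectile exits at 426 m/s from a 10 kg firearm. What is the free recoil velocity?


v_recoil = m_p * v_p / m_gun = 0.045 * 426 / 10 = 1.917 m/s

1.917 m/s


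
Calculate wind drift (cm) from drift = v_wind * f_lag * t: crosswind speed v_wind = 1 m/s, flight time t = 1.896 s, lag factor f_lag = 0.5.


drift = v_wind * lag * t = 1 * 0.5 * 1.896 = 0.948 m ≈ 94.8 cm

94.8 cm


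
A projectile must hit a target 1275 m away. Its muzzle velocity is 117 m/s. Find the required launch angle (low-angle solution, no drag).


sin(2*theta) = R*g/v0^2 = 1275*9.81/117^2 = 0.913708, theta = arcsin(0.913708)/2 = 33.01°

33.01 degrees


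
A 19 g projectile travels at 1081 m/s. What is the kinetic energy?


E = 0.5*m*v^2 = 0.5*0.019*1081^2 = 11101 J

11101 J


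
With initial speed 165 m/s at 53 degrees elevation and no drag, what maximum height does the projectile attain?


H = (v0*sin(theta))^2 / (2g) = (165*sin(53°))^2 / (2*9.81) = 885 m

885 m


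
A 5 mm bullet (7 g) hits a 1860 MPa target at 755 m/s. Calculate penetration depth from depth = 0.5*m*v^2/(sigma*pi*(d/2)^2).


A = pi*(d/2)^2 = pi*(5/2)^2 = 19.635 mm^2
E = 0.5*m*v^2 = 0.5*0.007*755^2 = 1995.09 J
depth = E/(sigma*A) = 1995.09 J / (1860 MPa * 19.635 mm^2) = 1995.09/(1860 * 19.635) m = 0.0546285 m ≈ 54.63 mm

54.63 mm


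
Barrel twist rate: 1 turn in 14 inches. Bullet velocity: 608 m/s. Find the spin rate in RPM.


twist_m = 14*0.0254 = 0.3556 m
spin = v/twist = 608/0.3556 = 1709.786 rev/s
RPM = spin*60 = 1709.786*60 ≈ 102587 RPM

102587 RPM


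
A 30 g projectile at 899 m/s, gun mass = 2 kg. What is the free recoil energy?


v_r = m_p*v_p/m_gun = 0.03*899/2 = 13.485 m/s, E_r = 0.5*m_gun*v_r^2 = 0.5*2*13.485^2 = 181.8 J

181.8 J


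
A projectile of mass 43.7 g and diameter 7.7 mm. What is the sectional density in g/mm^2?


SD = m/d^2 = 43.7/7.7^2 = 0.7371 g/mm^2

0.7371 g/mm^2


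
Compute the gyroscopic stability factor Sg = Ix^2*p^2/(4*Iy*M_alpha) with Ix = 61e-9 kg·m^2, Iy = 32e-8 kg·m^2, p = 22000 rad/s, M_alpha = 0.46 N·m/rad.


Sg = Ix^2 * p^2 / (4 * Iy * M_alpha) = (61e-9)^2 * 22000^2 / (4 * 32e-8 * 0.46) = 3.059

3.059


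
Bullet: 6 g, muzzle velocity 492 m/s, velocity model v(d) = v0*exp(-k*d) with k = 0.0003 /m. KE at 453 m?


v = v0*exp(-k*d) = 492*exp(-0.0003*453) = 429.482 m/s
E = 0.5*m*v^2 = 0.5*0.006*429.482^2 = 553.4 J

553.4 J


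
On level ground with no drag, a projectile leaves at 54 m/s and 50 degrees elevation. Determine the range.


R = v0^2 * sin(2*theta) / g = 54^2 * sin(2*50°) / 9.81 = 292.7 m

292.7 m


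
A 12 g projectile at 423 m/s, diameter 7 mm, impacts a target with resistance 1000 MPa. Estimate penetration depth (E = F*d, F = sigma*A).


A = pi*(d/2)^2 = pi*(7/2)^2 = 38.4845 mm^2
E = 0.5*m*v^2 = 0.5*0.012*423^2 = 1073.57 J
depth = E/(sigma*A) = 1073.57 J / (1000 MPa * 38.4845 mm^2) = 1073.57/(1000 * 38.4845) m = 0.0278963 m ≈ 27.9 mm

27.9 mm


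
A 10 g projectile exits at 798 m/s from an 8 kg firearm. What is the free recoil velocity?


v_recoil = m_p * v_p / m_gun = 0.01 * 798 / 8 = 0.9975 m/s

0.9975 m/s


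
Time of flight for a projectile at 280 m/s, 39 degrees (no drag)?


T = 2*v0*sin(theta)/g = 2*280*sin(39°)/9.81 = 35.92 s

35.92 s


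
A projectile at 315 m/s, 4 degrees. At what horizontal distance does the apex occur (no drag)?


R = v0^2*sin(2*theta)/g = 315^2*sin(2*4°)/9.81 = 1407.69 m
apex_dist = R/2 = 1407.69/2 = 703.8 m

703.8 m


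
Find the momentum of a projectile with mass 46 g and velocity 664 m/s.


p = m*v = 0.046*664 = 30.54 kg·m/s

30.54 kg·m/s


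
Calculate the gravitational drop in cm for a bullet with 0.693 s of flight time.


drop = 0.5*g*t^2 = 0.5*9.81*0.693^2 = 2.35562 m ≈ 235.6 cm

235.6 cm


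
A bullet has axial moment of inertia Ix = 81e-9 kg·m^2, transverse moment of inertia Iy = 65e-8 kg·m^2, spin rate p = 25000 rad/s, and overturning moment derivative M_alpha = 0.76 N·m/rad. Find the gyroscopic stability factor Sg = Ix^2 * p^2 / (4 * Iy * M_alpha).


Sg = Ix^2 * p^2 / (4 * Iy * M_alpha) = (81e-9)^2 * 25000^2 / (4 * 65e-8 * 0.76) = 2.075

2.075


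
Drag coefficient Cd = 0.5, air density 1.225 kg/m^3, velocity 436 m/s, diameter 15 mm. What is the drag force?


A = pi*(d/2)^2 = pi*(15/2000)^2 = 1.76715e-04 m^2
Fd = 0.5*Cd*rho*A*v^2 = 0.5*0.5*1.225*1.76715e-04*436^2 = 10.29 N

10.29 N


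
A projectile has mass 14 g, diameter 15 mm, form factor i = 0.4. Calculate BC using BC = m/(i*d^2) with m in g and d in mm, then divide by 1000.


BC = m/(i*d^2*1000) = 14/(0.4 * 15^2 * 1000) = 0.0001556

0.0001556


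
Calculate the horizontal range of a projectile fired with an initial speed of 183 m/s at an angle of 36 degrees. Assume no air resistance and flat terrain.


R = v0^2 * sin(2*theta) / g = 183^2 * sin(2*36°) / 9.81 = 3247 m

3247 m


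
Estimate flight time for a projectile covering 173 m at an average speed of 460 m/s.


t = d/v = 173/460 = 0.3761 s

0.3761 s


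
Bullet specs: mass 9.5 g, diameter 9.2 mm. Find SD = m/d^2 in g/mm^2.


SD = m/d^2 = 9.5/9.2^2 = 0.1122 g/mm^2

0.1122 g/mm^2


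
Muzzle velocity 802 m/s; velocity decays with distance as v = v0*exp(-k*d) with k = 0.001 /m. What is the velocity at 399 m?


v = v0*exp(-k*d) = 802*exp(-0.001*399) = 538.1 m/s

538.1 m/s


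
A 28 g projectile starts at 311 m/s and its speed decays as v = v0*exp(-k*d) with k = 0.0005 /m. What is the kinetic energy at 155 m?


v = v0*exp(-k*d) = 311*exp(-0.0005*155) = 287.808 m/s
E = 0.5*m*v^2 = 0.5*0.028*287.808^2 = 1160 J

1160 J


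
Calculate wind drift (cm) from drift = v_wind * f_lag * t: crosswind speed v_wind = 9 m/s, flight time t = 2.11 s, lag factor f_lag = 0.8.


drift = v_wind * lag * t = 9 * 0.8 * 2.11 = 15.192 m ≈ 1519 cm

1519 cm


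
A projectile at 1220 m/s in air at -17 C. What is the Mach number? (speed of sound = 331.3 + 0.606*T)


a = 331.3 + 0.606*(-17) = 320.998 m/s
M = v/a = 1220/320.998 = 3.801

3.801


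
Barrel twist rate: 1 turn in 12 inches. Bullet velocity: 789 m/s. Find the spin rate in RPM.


twist_m = 12*0.0254 = 0.3048 m
spin = v/twist = 789/0.3048 = 2588.583 rev/s
RPM = spin*60 = 2588.583*60 ≈ 155315 RPM

155315 RPM


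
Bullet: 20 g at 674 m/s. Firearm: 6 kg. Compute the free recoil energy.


v_r = m_p*v_p/m_gun = 0.02*674/6 = 2.24667 m/s, E_r = 0.5*m_gun*v_r^2 = 0.5*6*2.24667^2 = 15.14 J

15.14 J


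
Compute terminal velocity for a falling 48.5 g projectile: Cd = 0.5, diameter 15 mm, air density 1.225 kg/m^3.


A = pi*(d/2)^2 = pi*(15/2000)^2 = 1.76715e-04 m^2
vt = sqrt(2mg/(Cd*rho*A)) = sqrt(2*0.0485*9.81/(0.5 * 1.225 * 1.76715e-04)) = 93.76 m/s

93.76 m/s


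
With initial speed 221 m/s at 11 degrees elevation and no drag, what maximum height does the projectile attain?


H = (v0*sin(theta))^2 / (2g) = (221*sin(11°))^2 / (2*9.81) = 90.63 m

90.63 m


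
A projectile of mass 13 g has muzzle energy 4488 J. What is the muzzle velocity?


v = sqrt(2*E/m) = sqrt(2*4488/0.013) = 830.9 m/s

830.9 m/s


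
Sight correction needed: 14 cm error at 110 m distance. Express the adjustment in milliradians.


1 mrad subtends 1 cm per 10 m of range, so adj = error_cm / (dist_m / 10) = 14 / (110/10) = 1.273 mrad

1.273 mrad


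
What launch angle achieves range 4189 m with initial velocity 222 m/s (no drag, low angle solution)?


sin(2*theta) = R*g/v0^2 = 4189*9.81/222^2 = 0.833822, theta = arcsin(0.833822)/2 = 28.25°

28.25 degrees


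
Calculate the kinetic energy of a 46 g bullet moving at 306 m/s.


E = 0.5*m*v^2 = 0.5*0.046*306^2 = 2154 J

2154 J


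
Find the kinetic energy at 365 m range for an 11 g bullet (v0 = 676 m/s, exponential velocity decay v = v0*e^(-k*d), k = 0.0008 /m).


v = v0*exp(-k*d) = 676*exp(-0.0008*365) = 504.816 m/s
E = 0.5*m*v^2 = 0.5*0.011*504.816^2 = 1402 J

1402 J


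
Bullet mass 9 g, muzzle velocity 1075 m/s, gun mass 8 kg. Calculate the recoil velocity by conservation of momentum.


v_recoil = m_p * v_p / m_gun = 0.009 * 1075 / 8 = 1.209 m/s

1.209 m/s


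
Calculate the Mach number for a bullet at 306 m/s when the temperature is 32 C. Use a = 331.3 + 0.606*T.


a = 331.3 + 0.606*(32) = 350.692 m/s
M = v/a = 306/350.692 = 0.8726

0.8726


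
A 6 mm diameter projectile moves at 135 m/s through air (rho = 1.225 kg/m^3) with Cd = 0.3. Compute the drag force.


A = pi*(d/2)^2 = pi*(6/2000)^2 = 2.82743e-05 m^2
Fd = 0.5*Cd*rho*A*v^2 = 0.5*0.3*1.225*2.82743e-05*135^2 = 0.09469 N

0.09469 N


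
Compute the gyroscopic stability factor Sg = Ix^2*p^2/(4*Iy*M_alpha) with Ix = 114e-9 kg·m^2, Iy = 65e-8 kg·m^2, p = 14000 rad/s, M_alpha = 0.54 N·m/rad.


Sg = Ix^2 * p^2 / (4 * Iy * M_alpha) = (114e-9)^2 * 14000^2 / (4 * 65e-8 * 0.54) = 1.814

1.814


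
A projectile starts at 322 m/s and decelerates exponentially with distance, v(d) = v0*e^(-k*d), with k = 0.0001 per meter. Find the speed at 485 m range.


v = v0*exp(-k*d) = 322*exp(-0.0001*485) = 306.8 m/s

306.8 m/s


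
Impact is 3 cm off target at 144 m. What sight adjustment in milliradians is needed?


1 mrad subtends 1 cm per 10 m of range, so adj = error_cm / (dist_m / 10) = 3 / (144/10) = 0.2083 mrad

0.2083 mrad


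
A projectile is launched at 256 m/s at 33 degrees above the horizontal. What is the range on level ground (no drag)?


R = v0^2 * sin(2*theta) / g = 256^2 * sin(2*33°) / 9.81 = 6103 m

6103 m


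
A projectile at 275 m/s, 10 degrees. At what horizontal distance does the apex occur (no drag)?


R = v0^2*sin(2*theta)/g = 275^2*sin(2*10°)/9.81 = 2636.62 m
apex_dist = R/2 = 2636.62/2 = 1318 m

1318 m


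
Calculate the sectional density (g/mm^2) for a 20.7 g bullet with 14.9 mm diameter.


SD = m/d^2 = 20.7/14.9^2 = 0.09324 g/mm^2

0.09324 g/mm^2


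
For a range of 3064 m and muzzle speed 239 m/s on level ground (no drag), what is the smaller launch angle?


sin(2*theta) = R*g/v0^2 = 3064*9.81/239^2 = 0.526213, theta = arcsin(0.526213)/2 = 15.87°

15.87 degrees


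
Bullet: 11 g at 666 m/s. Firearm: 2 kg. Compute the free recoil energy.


v_r = m_p*v_p/m_gun = 0.011*666/2 = 3.663 m/s, E_r = 0.5*m_gun*v_r^2 = 0.5*2*3.663^2 = 13.42 J

13.42 J


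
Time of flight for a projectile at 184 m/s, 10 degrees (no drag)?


T = 2*v0*sin(theta)/g = 2*184*sin(10°)/9.81 = 6.514 s

6.514 s


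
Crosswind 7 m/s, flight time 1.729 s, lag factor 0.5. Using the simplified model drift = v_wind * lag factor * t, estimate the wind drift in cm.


drift = v_wind * lag * t = 7 * 0.5 * 1.729 = 6.0515 m ≈ 605.2 cm

605.2 cm


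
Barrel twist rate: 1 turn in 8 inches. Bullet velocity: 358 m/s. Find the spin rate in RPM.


twist_m = 8*0.0254 = 0.2032 m
spin = v/twist = 358/0.2032 = 1761.811 rev/s
RPM = spin*60 = 1761.811*60 ≈ 105709 RPM

105709 RPM


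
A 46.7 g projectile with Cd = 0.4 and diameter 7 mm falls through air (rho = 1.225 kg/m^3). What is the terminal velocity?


A = pi*(d/2)^2 = pi*(7/2000)^2 = 3.84845e-05 m^2
vt = sqrt(2mg/(Cd*rho*A)) = sqrt(2*0.0467*9.81/(0.4 * 1.225 * 3.84845e-05)) = 220.4 m/s

220.4 m/s


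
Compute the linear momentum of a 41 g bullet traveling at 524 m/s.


p = m*v = 0.041*524 = 21.48 kg·m/s

21.48 kg·m/s


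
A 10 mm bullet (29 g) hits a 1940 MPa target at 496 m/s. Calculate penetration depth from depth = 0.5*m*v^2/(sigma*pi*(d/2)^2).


A = pi*(d/2)^2 = pi*(10/2)^2 = 78.5398 mm^2
E = 0.5*m*v^2 = 0.5*0.029*496^2 = 3567.23 J
depth = E/(sigma*A) = 3567.23 J / (1940 MPa * 78.5398 mm^2) = 3567.23/(1940 * 78.5398) m = 0.0234121 m ≈ 23.41 mm

23.41 mm


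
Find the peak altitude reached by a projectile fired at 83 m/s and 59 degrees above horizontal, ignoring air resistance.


H = (v0*sin(theta))^2 / (2g) = (83*sin(59°))^2 / (2*9.81) = 258 m

258 m


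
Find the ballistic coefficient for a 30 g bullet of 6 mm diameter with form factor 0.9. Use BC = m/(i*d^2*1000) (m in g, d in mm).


BC = m/(i*d^2*1000) = 30/(0.9 * 6^2 * 1000) = 0.0009259

0.0009259


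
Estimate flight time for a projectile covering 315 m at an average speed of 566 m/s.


t = d/v = 315/566 = 0.5565 s

0.5565 s


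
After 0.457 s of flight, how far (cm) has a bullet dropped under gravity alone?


drop = 0.5*g*t^2 = 0.5*9.81*0.457^2 = 1.0244 m ≈ 102.4 cm

102.4 cm


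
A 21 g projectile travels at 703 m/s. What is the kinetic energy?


E = 0.5*m*v^2 = 0.5*0.021*703^2 = 5189 J

5189 J


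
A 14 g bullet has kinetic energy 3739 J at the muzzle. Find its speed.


v = sqrt(2*E/m) = sqrt(2*3739/0.014) = 730.9 m/s

730.9 m/s


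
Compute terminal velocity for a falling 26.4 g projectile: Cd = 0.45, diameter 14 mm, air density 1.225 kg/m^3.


A = pi*(d/2)^2 = pi*(14/2000)^2 = 1.53938e-04 m^2
vt = sqrt(2mg/(Cd*rho*A)) = sqrt(2*0.0264*9.81/(0.45 * 1.225 * 1.53938e-04)) = 78.13 m/s

78.13 m/s


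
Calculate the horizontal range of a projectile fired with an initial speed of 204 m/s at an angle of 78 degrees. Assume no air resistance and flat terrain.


R = v0^2 * sin(2*theta) / g = 204^2 * sin(2*78°) / 9.81 = 1725 m

1725 m


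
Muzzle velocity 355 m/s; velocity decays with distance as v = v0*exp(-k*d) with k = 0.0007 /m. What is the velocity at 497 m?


v = v0*exp(-k*d) = 355*exp(-0.0007*497) = 250.7 m/s

250.7 m/s


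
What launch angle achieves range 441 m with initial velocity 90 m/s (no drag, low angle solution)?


sin(2*theta) = R*g/v0^2 = 441*9.81/90^2 = 0.5341, theta = arcsin(0.5341)/2 = 16.14°

16.14 degrees


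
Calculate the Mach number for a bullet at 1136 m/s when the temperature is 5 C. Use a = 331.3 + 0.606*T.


a = 331.3 + 0.606*(5) = 334.33 m/s
M = v/a = 1136/334.33 = 3.398

3.398


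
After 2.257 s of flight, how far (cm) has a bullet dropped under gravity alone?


drop = 0.5*g*t^2 = 0.5*9.81*2.257^2 = 24.9863 m ≈ 2499 cm

2499 cm


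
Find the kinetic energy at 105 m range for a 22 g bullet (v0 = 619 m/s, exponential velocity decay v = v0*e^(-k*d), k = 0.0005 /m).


v = v0*exp(-k*d) = 619*exp(-0.0005*105) = 587.341 m/s
E = 0.5*m*v^2 = 0.5*0.022*587.341^2 = 3795 J

3795 J


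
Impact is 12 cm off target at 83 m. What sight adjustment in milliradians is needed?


1 mrad subtends 1 cm per 10 m of range, so adj = error_cm / (dist_m / 10) = 12 / (83/10) = 1.446 mrad

1.446 mrad


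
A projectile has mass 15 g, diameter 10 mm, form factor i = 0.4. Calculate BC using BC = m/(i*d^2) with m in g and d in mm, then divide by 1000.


BC = m/(i*d^2*1000) = 15/(0.4 * 10^2 * 1000) = 0.000375

0.000375


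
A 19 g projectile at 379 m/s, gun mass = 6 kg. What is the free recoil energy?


v_r = m_p*v_p/m_gun = 0.019*379/6 = 1.20017 m/s, E_r = 0.5*m_gun*v_r^2 = 0.5*6*1.20017^2 = 4.321 J

4.321 J


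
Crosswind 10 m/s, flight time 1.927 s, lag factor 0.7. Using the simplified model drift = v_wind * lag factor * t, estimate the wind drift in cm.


drift = v_wind * lag * t = 10 * 0.7 * 1.927 = 13.489 m ≈ 1349 cm

1349 cm


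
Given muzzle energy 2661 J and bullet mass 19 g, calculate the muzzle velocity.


v = sqrt(2*E/m) = sqrt(2*2661/0.019) = 529.2 m/s

529.2 m/s


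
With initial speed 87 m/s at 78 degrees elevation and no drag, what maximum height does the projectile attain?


H = (v0*sin(theta))^2 / (2g) = (87*sin(78°))^2 / (2*9.81) = 369.1 m

369.1 m


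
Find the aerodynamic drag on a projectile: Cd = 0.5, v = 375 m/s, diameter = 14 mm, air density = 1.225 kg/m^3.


A = pi*(d/2)^2 = pi*(14/2000)^2 = 1.53938e-04 m^2
Fd = 0.5*Cd*rho*A*v^2 = 0.5*0.5*1.225*1.53938e-04*375^2 = 6.63 N

6.63 N
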